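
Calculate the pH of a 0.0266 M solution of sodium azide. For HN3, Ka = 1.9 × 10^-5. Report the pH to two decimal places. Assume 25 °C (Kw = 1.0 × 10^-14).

pH = 8.57

N3- is the conjugate base of the weak acid HN3.
Kb = Kw/Ka = 1.0×10^-14 / 1.9 × 10^-5 = 5.26 × 10^-10
Kb = [OH-]²/(0.0266 − [OH-]) = 5.26 × 10^-10
Since Kb ≪ C₀, [OH-] ≈ √(Kb·C₀) = 3.74 × 10^-6 M.
pOH = 5.43, so pH = 14.00 − pOH = 8.57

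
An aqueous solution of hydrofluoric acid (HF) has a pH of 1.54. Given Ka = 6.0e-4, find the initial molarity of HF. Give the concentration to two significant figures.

[H+] = 10^(-1.54) = 2.88 × 10^-2 M = x
Ka = x²/(C₀ − x) ⇒ C₀ = x + x²/Ka
C₀ = 2.88 × 10^-2 + (2.88 × 10^-2)²/(6.0 × 10^-4) = 1.41 M

C₀ = 1.4 M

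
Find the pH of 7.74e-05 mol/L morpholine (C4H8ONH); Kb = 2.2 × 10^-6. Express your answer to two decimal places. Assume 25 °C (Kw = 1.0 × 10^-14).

C4H8ONH + H2O ⇌ C4H8ONH2+ + OH-
Let x = [OH-] at equilibrium. Kb = x²/(7.74e-05 − x).
x is not negligible relative to C₀; solve x² + 2.2e-06·x − 1.7e-10 = 0.
x = (−Kb + √(Kb² + 4·Kb·C₀))/2 = 1.20 × 10^-5 M
pOH = −log(1.20 × 10^-5) = 4.92; pH = 14.00 − 4.92 = 9.08

pH = 9.08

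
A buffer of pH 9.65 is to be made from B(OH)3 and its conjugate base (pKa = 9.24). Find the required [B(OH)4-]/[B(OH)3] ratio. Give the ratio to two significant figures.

pH = pKa + log(r) ⇒ log(r) = 9.65 − 9.24 = +0.41
r = [B(OH)4-]/[B(OH)3] = 10^(+0.41) = 2.57

ratio = 2.6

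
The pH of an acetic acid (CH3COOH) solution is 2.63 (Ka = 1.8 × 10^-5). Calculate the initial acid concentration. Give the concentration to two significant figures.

[H+] = 10^(-2.63) = 2.34 × 10^-3 M = x
Ka = x²/(C₀ − x) ⇒ C₀ = x + x²/Ka
C₀ = 2.34 × 10^-3 + (2.34 × 10^-3)²/(1.8 × 10^-5) = 3.07 × 10^-1 M

C₀ = 3.1 × 10^-1 M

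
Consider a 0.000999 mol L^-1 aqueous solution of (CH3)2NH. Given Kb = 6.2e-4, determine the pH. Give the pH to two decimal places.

(CH3)2NH + H2O ⇌ (CH3)2NH2+ + OH-
From the ICE table, Kb = [OH-]²/(0.000999 − [OH-]) = 6.2 × 10^-4.
Here C₀/Kb ≈ 1.61, so the small-[OH-] approximation fails. Use the quadratic:
[OH-] = (−Kb + √(Kb² + 4·Kb·C₀))/2 = 5.36 × 10^-4 M
pOH = −log(5.36 × 10^-4) = 3.27; pH = 14.00 − 3.27 = 10.73

pH = 10.73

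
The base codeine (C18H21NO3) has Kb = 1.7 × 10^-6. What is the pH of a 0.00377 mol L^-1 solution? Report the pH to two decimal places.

C18H21NO3 + H2O ⇌ C18H22NO3+ + OH-
From the ICE table, Kb = x²/(0.00377 − x) = 1.7 × 10^-6.
Neglecting x in the denominator: x = √(1.7 × 10^-6 × 0.00377) = 8.01 × 10^-5 M
Check: 2.1% ionized — well under 5%, approximation valid.
pOH = 4.10, so pH = 14.00 − pOH = 9.90

pH = 9.90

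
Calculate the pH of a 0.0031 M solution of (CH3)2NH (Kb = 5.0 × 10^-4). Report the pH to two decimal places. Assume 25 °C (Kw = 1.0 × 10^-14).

pH = 11.01

(CH3)2NH + H2O ⇌ (CH3)2NH2+ + OH-
From the ICE table, Kb = [OH-]²/(0.0031 − [OH-]) = 5.0 × 10^-4.
Here C₀/Kb ≈ 6.2, so the small-[OH-] approximation fails. Use the quadratic:
[OH-] = [−0.0005 + √(0.0005² + 6.2e-06)]/2 = 1.02 × 10^-3 M
pOH = 2.99, so pH = 14.00 − pOH = 11.01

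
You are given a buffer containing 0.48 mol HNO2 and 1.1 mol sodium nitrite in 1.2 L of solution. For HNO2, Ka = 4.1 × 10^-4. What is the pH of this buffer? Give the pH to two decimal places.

pH = 3.75

pKa = −log(4.1 × 10^-4) = 3.387
Using pH = pKa + log([base]/[acid]) with [base]/[acid] = 1.1/0.48:
pH = 3.387 + (+0.360) = 3.75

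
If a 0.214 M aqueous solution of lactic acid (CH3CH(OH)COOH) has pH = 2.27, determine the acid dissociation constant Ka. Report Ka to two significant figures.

Ka = 1.4 × 10^-4

[H+] = 10^(-2.27) = 5.37 × 10^-3 M
At equilibrium [HA] = 0.214 − 5.37 × 10^-3 = 2.09 × 10^-1 M
Ka = [H+][A-]/[HA] = (5.37 × 10^-3)² / 2.09 × 10^-1 = 1.4 × 10^-4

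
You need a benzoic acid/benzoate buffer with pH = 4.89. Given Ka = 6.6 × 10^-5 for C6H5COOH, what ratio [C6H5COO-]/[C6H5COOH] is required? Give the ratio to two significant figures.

pKa = -log(6.6 × 10^-5) = 4.180
pH = pKa + log(r) ⇒ log(r) = 4.89 − 4.180 = +0.710
r = [C6H5COO-]/[C6H5COOH] = 10^(+0.710) = 5.13

ratio = 5.1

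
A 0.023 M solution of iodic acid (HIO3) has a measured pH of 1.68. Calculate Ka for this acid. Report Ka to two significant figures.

[H+] = 10^(-1.68) = 2.09 × 10^-2 M
At equilibrium [HA] = 0.023 − 2.09 × 10^-2 = 2.10 × 10^-3 M
Ka = [H+][A-]/[HA] = (2.09 × 10^-2)² / 2.10 × 10^-3 = 2.1 × 10^-1

Ka = 2.1 × 10^-1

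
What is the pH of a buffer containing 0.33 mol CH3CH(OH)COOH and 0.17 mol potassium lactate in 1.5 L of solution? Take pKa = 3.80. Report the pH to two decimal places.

pH = 3.51

Using pH = pKa + log([base]/[acid]) with [base]/[acid] = 0.17/0.33:
pH = 3.80 + (-0.288) = 3.51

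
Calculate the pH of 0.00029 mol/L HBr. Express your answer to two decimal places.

HBr is a strong acid and dissociates completely, so [H+] = 0.00029 M.
pH = -log(0.00029) = 3.54

pH = 3.54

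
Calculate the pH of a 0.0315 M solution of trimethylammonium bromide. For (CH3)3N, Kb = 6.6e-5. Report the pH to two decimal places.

(CH3)3NH+ is the conjugate acid of the weak base (CH3)3N.
Ka = Kw/Kb = 1.0×10^-14 / 6.6 × 10^-5 = 1.52 × 10^-10
From the ICE table, Ka = [H+]²/(0.0315 − [H+]) = 1.52 × 10^-10.
Neglecting [H+] in the denominator: [H+] = √(1.52 × 10^-10 × 0.0315) = 2.19 × 10^-6 M
Check: 0.0069% ionized — well under 5%, approximation valid.
pH = −log(2.19 × 10^-6) = 5.66

pH = 5.66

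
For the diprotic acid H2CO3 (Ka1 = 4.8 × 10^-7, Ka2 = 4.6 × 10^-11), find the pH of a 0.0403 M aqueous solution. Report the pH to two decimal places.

Since Ka1 ≫ Ka2, the first ionization dominates [H+].
Ka1 = x²/(0.0403 − x) = 4.8 × 10^-7
x ≈ √(4.8 × 10^-7 × 0.0403) = 1.39 × 10^-4 M
pH = −log(1.39 × 10^-4) = 3.86

pH = 3.86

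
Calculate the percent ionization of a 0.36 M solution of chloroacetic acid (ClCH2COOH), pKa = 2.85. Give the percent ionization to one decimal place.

6.1%

ClCH2COOH ⇌ ClCH2COO- + H+; let x = [H+] at equilibrium.
Ka = 10^(−2.85) = 1.41 × 10^-3
Ka = x²/(C₀ − x); solving the quadratic gives x = 2.18 × 10^-2 M.
% ionization = x/C₀ × 100% = 2.18 × 10^-2/0.36 × 100% = 6.1%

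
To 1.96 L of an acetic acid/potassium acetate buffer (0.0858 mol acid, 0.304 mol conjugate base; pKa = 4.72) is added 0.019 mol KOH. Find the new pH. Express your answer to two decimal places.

pH = 5.40

OH- converts CH3COOH to CH3COO-: CH3COOH → 0.0668 mol, CH3COO- → 0.323 mol.
pH = pKa + log([A⁻]/[HA]) = 4.72 + log(0.323/0.0668) = 4.72 +0.684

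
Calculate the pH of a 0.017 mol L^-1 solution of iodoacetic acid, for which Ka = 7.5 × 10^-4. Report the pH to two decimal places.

pH = 2.49

ICH2COOH ⇌ ICH2COO- + H+
Ka = x²/(0.017 − x) = 7.5 × 10^-4
The 5% rule fails; solving x² + Ka·x − Ka·C₀ = 0 exactly:
x = [−0.00075 + √(0.00075² + 5.1e-05)]/2 = 3.22 × 10^-3 M
pH = −log(3.22 × 10^-3) = 2.49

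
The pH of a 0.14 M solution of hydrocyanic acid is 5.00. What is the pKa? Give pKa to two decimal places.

[H+] = 10^(-5.00) = 1.00 × 10^-5 M
At equilibrium [HA] = 0.14 − 1.00 × 10^-5 = 1.40 × 10^-1 M
Ka = [H+][A-]/[HA] = (1.00 × 10^-5)² / 1.40 × 10^-1 = 7.14 × 10^-10
pKa = -log(7.14 × 10^-10) = 9.15

pKa = 9.15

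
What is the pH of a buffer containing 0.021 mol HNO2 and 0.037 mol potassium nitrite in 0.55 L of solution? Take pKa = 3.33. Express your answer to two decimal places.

Using pH = pKa + log([base]/[acid]) with [base]/[acid] = 0.037/0.021:
pH = 3.33 + (+0.246) = 3.58

pH = 3.58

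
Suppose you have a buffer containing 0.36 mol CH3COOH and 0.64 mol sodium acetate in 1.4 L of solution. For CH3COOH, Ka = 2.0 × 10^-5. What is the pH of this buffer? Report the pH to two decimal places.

pKa = −log(2.0 × 10^-5) = 4.699
Henderson–Hasselbalch: pH = pKa + log([CH3COO-]/[CH3COOH]) = 4.699 + log(0.64/0.36)
pH = 4.699 + (+0.250) = 4.95

pH = 4.95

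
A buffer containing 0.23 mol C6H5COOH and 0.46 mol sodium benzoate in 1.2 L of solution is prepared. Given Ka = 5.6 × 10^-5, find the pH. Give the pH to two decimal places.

pKa = −log(5.6 × 10^-5) = 4.252
Henderson–Hasselbalch: pH = pKa + log([C6H5COO-]/[C6H5COOH]) = 4.252 + log(0.46/0.23)
pH = 4.252 + (+0.301) = 4.55

pH = 4.55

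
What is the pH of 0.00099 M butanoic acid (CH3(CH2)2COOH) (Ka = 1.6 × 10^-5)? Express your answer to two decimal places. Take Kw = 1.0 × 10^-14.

pH = 3.93

CH3(CH2)2COOH ⇌ CH3(CH2)2COO- + H+
Ka = [H+]²/(0.00099 − [H+]) = 1.6 × 10^-5
Here C₀/Ka ≈ 61.9, so the small-[H+] approximation fails. Use the quadratic:
[H+] = [−1.6e-05 + √(1.6e-05² + 6.34e-08)]/2 = 1.18 × 10^-4 M
pH = −log[H+] = −log(1.18 × 10^-4) = 3.93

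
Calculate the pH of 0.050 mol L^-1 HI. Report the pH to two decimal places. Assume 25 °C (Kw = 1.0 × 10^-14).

pH = 1.30

HI is a strong acid and dissociates completely, so [H+] = 0.050 M.
pH = -log(0.05) = 1.30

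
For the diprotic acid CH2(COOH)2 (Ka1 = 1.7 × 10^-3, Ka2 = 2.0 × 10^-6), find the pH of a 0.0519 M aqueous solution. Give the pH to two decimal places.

Since Ka1 ≫ Ka2, the first ionization dominates [H+].
Ka1 = x²/(0.0519 − x) = 1.7 × 10^-3
Solving the quadratic: x = (−Ka1 + √(Ka1² + 4·Ka1·C₀))/2 = 8.58 × 10^-3 M
pH = −log(8.58 × 10^-3) = 2.07

pH = 2.07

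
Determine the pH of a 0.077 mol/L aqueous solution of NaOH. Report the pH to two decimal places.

NaOH is a strong base; [OH-] = 0.077 M.
pOH = -log(0.077) = 1.11
pH = 14.00 - 1.11 = 12.89

pH = 12.89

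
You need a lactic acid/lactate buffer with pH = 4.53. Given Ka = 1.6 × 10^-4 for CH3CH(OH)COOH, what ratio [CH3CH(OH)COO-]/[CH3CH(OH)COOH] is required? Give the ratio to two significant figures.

ratio = 5.4

pKa = -log(1.6 × 10^-4) = 3.796
pH = pKa + log(r) ⇒ log(r) = 4.53 − 3.796 = +0.734
r = [CH3CH(OH)COO-]/[CH3CH(OH)COOH] = 10^(+0.734) = 5.42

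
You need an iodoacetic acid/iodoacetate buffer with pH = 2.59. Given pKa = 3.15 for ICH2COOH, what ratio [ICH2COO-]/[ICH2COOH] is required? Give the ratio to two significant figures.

ratio = 0.28

pH = pKa + log(r) ⇒ log(r) = 2.59 − 3.15 = -0.56
r = [ICH2COO-]/[ICH2COOH] = 10^(-0.56) = 0.275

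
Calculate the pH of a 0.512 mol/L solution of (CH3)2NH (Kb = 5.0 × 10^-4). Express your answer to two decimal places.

pH = 12.20

(CH3)2NH + H2O ⇌ (CH3)2NH2+ + OH-
From the ICE table, Kb = [OH-]²/(0.512 − [OH-]) = 5.0 × 10^-4.
Neglecting [OH-] in the denominator: [OH-] = √(5.0 × 10^-4 × 0.512) = 1.60 × 10^-2 M
Check: 3.1% ionized — well under 5%, approximation valid.
pOH = −log(1.60 × 10^-2) = 1.80; pH = 14.00 − 1.80 = 12.20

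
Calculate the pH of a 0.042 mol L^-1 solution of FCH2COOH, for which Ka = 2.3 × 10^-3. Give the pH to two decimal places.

FCH2COOH ⇌ FCH2COO- + H+
Let x = [H+] at equilibrium. Ka = x²/(0.042 − x).
x is not negligible relative to C₀; solve x² + 0.0023·x − 9.66e-05 = 0.
x = (−Ka + √(Ka² + 4·Ka·C₀))/2 = 8.75 × 10^-3 M
pH = −log[H+] = −log(8.75 × 10^-3) = 2.06

pH = 2.06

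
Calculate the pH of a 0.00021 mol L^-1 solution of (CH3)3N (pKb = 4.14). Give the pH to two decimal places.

(CH3)3N + H2O ⇌ (CH3)3NH+ + OH-
Kb = 10^(−4.14) = 7.24 × 10^-5
From the ICE table, Kb = [OH-]²/(0.00021 − [OH-]) = 7.24 × 10^-5.
Here C₀/Kb ≈ 2.9, so the small-[OH-] approximation fails. Use the quadratic:
[OH-] = (−Kb + √(Kb² + 4·Kb·C₀))/2 = 9.23 × 10^-5 M
pOH = 4.03, so pH = 14.00 − pOH = 9.97

pH = 9.97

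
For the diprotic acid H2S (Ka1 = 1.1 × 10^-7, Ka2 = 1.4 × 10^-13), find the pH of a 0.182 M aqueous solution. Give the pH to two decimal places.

pH = 3.85

Ka1 ≫ Ka2, so treat the first dissociation as the only significant source of H+.
Ka1 = x²/(0.182 − x) = 1.1 × 10^-7
x ≈ √(1.1 × 10^-7 × 0.182) = 1.41 × 10^-4 M
pH = −log(1.41 × 10^-4) = 3.85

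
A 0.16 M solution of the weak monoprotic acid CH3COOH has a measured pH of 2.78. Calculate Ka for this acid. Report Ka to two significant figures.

[H+] = 10^(-2.78) = 1.66 × 10^-3 M
At equilibrium [HA] = 0.16 − 1.66 × 10^-3 = 1.58 × 10^-1 M
Ka = [H+][A-]/[HA] = (1.66 × 10^-3)² / 1.58 × 10^-1 = 1.7 × 10^-5

Ka = 1.7 × 10^-5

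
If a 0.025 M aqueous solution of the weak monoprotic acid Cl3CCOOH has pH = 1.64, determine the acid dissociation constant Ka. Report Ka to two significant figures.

Ka = 2.5 × 10^-1

[H+] = 10^(-1.64) = 2.29 × 10^-2 M
At equilibrium [HA] = 0.025 − 2.29 × 10^-2 = 2.10 × 10^-3 M
Ka = [H+][A-]/[HA] = (2.29 × 10^-2)² / 2.10 × 10^-3 = 2.5 × 10^-1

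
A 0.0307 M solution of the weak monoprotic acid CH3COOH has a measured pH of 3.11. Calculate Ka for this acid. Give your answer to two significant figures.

Ka = 2.0 × 10^-5

[H+] = 10^(-3.11) = 7.76 × 10^-4 M
At equilibrium [HA] = 0.0307 − 7.76 × 10^-4 = 2.99 × 10^-2 M
Ka = [H+][A-]/[HA] = (7.76 × 10^-4)² / 2.99 × 10^-2 = 2.0 × 10^-5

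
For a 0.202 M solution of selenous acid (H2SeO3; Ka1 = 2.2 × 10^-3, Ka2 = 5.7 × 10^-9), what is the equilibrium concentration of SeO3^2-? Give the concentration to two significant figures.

5.7 × 10^-9 M

First ionization gives [H+] ≈ [HSeO3-] = 2.00 × 10^-2 M.
Second step: Ka2 = [H+][SeO3^2-]/[HSeO3-] ≈ [SeO3^2-] (since [H+] ≈ [HSeO3-]).
So [SeO3^2-] ≈ Ka2.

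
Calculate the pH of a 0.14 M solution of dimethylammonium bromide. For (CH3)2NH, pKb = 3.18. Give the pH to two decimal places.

(CH3)2NH2+ is the conjugate acid of the weak base (CH3)2NH.
Kb = 10^(−3.18) = 6.61 × 10^-4
Ka = Kw/Kb = 1.0×10^-14 / 6.61 × 10^-4 = 1.51 × 10^-11
From the ICE table, Ka = x²/(0.14 − x) = 1.51 × 10^-11.
Since Ka ≪ C₀, x ≈ √(Ka·C₀) = 1.45 × 10^-6 M.
pH = −log(1.45 × 10^-6) = 5.84

pH = 5.84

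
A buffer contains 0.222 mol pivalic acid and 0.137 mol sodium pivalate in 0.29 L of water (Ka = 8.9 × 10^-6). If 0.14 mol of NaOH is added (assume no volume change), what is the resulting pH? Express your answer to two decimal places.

pH = 5.58

After neutralization: n((CH3)3CCOOH) = 0.082 mol, n((CH3)3CCOO-) = 0.277 mol.
pKa = −log(8.9 × 10^-6) = 5.051
pH = pKa + log([A⁻]/[HA]) = 5.051 + log(0.277/0.082) = 5.051 +0.529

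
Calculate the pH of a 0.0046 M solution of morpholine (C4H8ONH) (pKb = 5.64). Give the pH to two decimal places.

pH = 10.01

C4H8ONH + H2O ⇌ C4H8ONH2+ + OH-
Kb = 10^(−5.64) = 2.29 × 10^-6
From the ICE table, Kb = [OH-]²/(0.0046 − [OH-]) = 2.29 × 10^-6.
Neglecting [OH-] in the denominator: [OH-] = √(2.29 × 10^-6 × 0.0046) = 1.03 × 10^-4 M
Check: 2.2% ionized — well under 5%, approximation valid.
pOH = −log(1.03 × 10^-4) = 3.99; pH = 14.00 − 3.99 = 10.01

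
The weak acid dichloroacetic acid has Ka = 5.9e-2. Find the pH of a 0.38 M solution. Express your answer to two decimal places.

pH = 0.91

Cl2CHCOOH ⇌ Cl2CHCOO- + H+
From the ICE table, Ka = x²/(0.38 − x) = 5.9 × 10^-2.
The 5% rule fails; solving x² + Ka·x − Ka·C₀ = 0 exactly:
x = (−Ka + √(Ka² + 4·Ka·C₀))/2 = 1.23 × 10^-1 M
pH = −log[H+] = −log(1.23 × 10^-1) = 0.91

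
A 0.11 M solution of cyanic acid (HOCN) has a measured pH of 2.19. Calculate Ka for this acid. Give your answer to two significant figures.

Ka = 4.0 × 10^-4

[H+] = 10^(-2.19) = 6.46 × 10^-3 M
At equilibrium [HA] = 0.11 − 6.46 × 10^-3 = 1.04 × 10^-1 M
Ka = [H+][A-]/[HA] = (6.46 × 10^-3)² / 1.04 × 10^-1 = 4.0 × 10^-4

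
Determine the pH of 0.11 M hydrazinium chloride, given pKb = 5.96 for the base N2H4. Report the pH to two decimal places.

pH = 4.50

N2H5+ is the conjugate acid of the weak base N2H4.
Kb = 10^(−5.96) = 1.10 × 10^-6
Ka = Kw/Kb = 1.0×10^-14 / 1.10 × 10^-6 = 9.09 × 10^-9
From the ICE table, Ka = [H+]²/(0.11 − [H+]) = 9.09 × 10^-9.
Assume [H+] ≪ 0.11: [H+] ≈ √(9.09 × 10^-9 × 0.11) = 3.16 × 10^-5 M
pH = −log[H+] = −log(3.16 × 10^-5) = 4.50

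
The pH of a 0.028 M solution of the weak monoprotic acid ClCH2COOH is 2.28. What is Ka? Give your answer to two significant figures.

Ka = 1.2 × 10^-3

[H+] = 10^(-2.28) = 5.25 × 10^-3 M
At equilibrium [HA] = 0.028 − 5.25 × 10^-3 = 2.27 × 10^-2 M
Ka = [H+][A-]/[HA] = (5.25 × 10^-3)² / 2.27 × 10^-2 = 1.2 × 10^-3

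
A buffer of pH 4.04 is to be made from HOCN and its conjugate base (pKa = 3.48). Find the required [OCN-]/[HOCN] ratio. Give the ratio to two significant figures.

pH = pKa + log(r) ⇒ log(r) = 4.04 − 3.48 = +0.56
r = [OCN-]/[HOCN] = 10^(+0.56) = 3.63

ratio = 3.6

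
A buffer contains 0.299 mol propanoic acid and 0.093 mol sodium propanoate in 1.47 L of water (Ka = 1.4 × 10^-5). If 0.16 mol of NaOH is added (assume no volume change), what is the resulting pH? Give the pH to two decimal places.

OH- converts CH3CH2COOH to CH3CH2COO-: CH3CH2COOH → 0.139 mol, CH3CH2COO- → 0.253 mol.
pKa = −log(1.4 × 10^-5) = 4.854
Henderson–Hasselbalch with mole ratio 0.253/0.139: pH = 4.854 + (+0.260)

pH = 5.11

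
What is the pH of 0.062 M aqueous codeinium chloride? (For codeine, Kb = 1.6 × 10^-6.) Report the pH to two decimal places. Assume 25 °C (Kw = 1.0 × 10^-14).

pH = 4.71

C18H22NO3+ is the conjugate acid of the weak base C18H21NO3.
Ka = Kw/Kb = 1.0×10^-14 / 1.6 × 10^-6 = 6.25 × 10^-9
From the ICE table, Ka = [H+]²/(0.062 − [H+]) = 6.25 × 10^-9.
Neglecting [H+] in the denominator: [H+] = √(6.25 × 10^-9 × 0.062) = 1.97 × 10^-5 M
([H+]/C₀ = 0.032% < 5%, so the approximation holds.)
pH = −log[H+] = −log(1.97 × 10^-5) = 4.71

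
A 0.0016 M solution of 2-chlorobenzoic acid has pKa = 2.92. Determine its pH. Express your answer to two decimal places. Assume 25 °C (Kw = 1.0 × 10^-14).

ClC6H4COOH ⇌ ClC6H4COO- + H+
Ka = 10^(−2.92) = 1.20 × 10^-3
From the ICE table, Ka = [H+]²/(0.0016 − [H+]) = 1.20 × 10^-3.
[H+] is not negligible relative to C₀; solve [H+]² + 0.0012·[H+] − 1.92e-06 = 0.
[H+] = [−0.0012 + √(0.0012² + 7.68e-06)]/2 = 9.10 × 10^-4 M
pH = −log[H+] = −log(9.10 × 10^-4) = 3.04

pH = 3.04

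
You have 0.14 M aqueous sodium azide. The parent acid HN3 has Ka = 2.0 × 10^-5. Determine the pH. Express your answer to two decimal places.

pH = 8.92

N3- is the conjugate base of the weak acid HN3.
Kb = Kw/Ka = 1.0×10^-14 / 2.0 × 10^-5 = 5.00 × 10^-10
Let x = [OH-] at equilibrium. Kb = x²/(0.14 − x).
Since Kb ≪ C₀, x ≈ √(Kb·C₀) = 8.37 × 10^-6 M.
Check: 0.006% ionized — well under 5%, approximation valid.
pOH = 5.08, so pH = 14.00 − pOH = 8.92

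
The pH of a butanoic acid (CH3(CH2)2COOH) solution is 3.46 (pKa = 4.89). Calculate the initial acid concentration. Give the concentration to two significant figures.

C₀ = 9.7 × 10^-3 M

[H+] = 10^(-3.46) = 3.47 × 10^-4 M = x
Ka = 10^(−4.89) = 1.29 × 10^-5
Ka = x²/(C₀ − x) ⇒ C₀ = x + x²/Ka
C₀ = 3.47 × 10^-4 + (3.47 × 10^-4)²/(1.29 × 10^-5) = 9.68 × 10^-3 M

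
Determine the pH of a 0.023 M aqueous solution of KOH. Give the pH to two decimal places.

pH = 12.36

KOH is a strong base; [OH-] = 0.023 M.
pOH = -log(0.023) = 1.64
pH = 14.00 - 1.64 = 12.36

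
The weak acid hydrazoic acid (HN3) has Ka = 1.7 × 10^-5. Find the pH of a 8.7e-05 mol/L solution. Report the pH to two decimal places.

pH = 4.51

HN3 ⇌ N3- + H+
Ka = [H+]²/(8.7e-05 − [H+]) = 1.7 × 10^-5
The 5% rule fails; solving [H+]² + Ka·[H+] − Ka·C₀ = 0 exactly:
[H+] = (−Ka + √(Ka² + 4·Ka·C₀))/2 = 3.09 × 10^-5 M
pH = −log[H+] = −log(3.09 × 10^-5) = 4.51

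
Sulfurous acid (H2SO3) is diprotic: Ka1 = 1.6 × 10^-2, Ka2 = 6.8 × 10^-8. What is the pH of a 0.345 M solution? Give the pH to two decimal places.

pH = 1.18

Ka1 ≫ Ka2, so treat the first dissociation as the only significant source of H+.
Ka1 = x²/(0.345 − x) = 1.6 × 10^-2
Solving the quadratic: x = (−Ka1 + √(Ka1² + 4·Ka1·C₀))/2 = 6.67 × 10^-2 M
pH = −log(6.67 × 10^-2) = 1.18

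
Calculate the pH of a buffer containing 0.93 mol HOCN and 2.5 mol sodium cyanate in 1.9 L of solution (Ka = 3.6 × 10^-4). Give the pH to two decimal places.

pKa = −log(3.6 × 10^-4) = 3.444
Using pH = pKa + log([base]/[acid]) with [base]/[acid] = 2.5/0.93:
pH = 3.444 + (+0.429) = 3.87

pH = 3.87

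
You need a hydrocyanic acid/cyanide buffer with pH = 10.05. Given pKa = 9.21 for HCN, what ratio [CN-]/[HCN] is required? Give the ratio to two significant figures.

pH = pKa + log(r) ⇒ log(r) = 10.05 − 9.21 = +0.84
r = [CN-]/[HCN] = 10^(+0.84) = 6.92

ratio = 6.9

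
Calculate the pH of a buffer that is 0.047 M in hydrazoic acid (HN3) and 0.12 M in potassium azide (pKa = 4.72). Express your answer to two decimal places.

pH = 5.13

Using pH = pKa + log([base]/[acid]) with [base]/[acid] = 0.12/0.047:
pH = 4.72 + (+0.407) = 5.13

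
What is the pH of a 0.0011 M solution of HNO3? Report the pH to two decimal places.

pH = 2.96

HNO3 is a strong acid and dissociates completely, so [H+] = 0.0011 M.
pH = -log(0.0011) = 2.96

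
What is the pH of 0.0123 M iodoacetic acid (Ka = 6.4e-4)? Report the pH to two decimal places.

pH = 2.60

ICH2COOH ⇌ ICH2COO- + H+
Ka = [H+]²/(0.0123 − [H+]) = 6.4 × 10^-4
Here C₀/Ka ≈ 19.2, so the small-[H+] approximation fails. Use the quadratic:
[H+] = [−0.00064 + √(0.00064² + 3.15e-05)]/2 = 2.50 × 10^-3 M
pH = −log(2.50 × 10^-3) = 2.60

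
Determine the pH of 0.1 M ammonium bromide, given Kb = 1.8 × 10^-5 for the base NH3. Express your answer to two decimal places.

pH = 5.13

NH4+ is the conjugate acid of the weak base NH3.
Ka = Kw/Kb = 1.0×10^-14 / 1.8 × 10^-5 = 5.56 × 10^-10
Ka = [H+]²/(0.1 − [H+]) = 5.56 × 10^-10
Neglecting [H+] in the denominator: [H+] = √(5.56 × 10^-10 × 0.1) = 7.46 × 10^-6 M
([H+]/C₀ = 0.0075% < 5%, so the approximation holds.)
pH = −log[H+] = −log(7.46 × 10^-6) = 5.13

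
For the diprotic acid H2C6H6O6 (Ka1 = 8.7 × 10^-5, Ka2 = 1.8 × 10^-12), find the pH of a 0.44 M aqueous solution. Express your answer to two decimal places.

Since Ka1 ≫ Ka2, the first ionization dominates [H+].
Ka1 = x²/(0.44 − x) = 8.7 × 10^-5
x ≈ √(8.7 × 10^-5 × 0.44) = 6.19 × 10^-3 M
pH = −log(6.19 × 10^-3) = 2.21

pH = 2.21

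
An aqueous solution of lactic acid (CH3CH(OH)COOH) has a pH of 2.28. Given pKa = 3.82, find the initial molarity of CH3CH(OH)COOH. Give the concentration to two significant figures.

[H+] = 10^(-2.28) = 5.25 × 10^-3 M = x
Ka = 10^(−3.82) = 1.51 × 10^-4
Ka = x²/(C₀ − x) ⇒ C₀ = x + x²/Ka
C₀ = 5.25 × 10^-3 + (5.25 × 10^-3)²/(1.51 × 10^-4) = 1.88 × 10^-1 M

C₀ = 1.9 × 10^-1 M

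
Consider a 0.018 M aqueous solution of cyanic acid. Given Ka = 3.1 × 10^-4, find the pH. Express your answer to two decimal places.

pH = 2.66

HOCN ⇌ OCN- + H+
Ka = [H+]²/(0.018 − [H+]) = 3.1 × 10^-4
Here C₀/Ka ≈ 58.1, so the small-[H+] approximation fails. Use the quadratic:
[H+] = [−0.00031 + √(0.00031² + 2.23e-05)]/2 = 2.21 × 10^-3 M
pH = −log(2.21 × 10^-3) = 2.66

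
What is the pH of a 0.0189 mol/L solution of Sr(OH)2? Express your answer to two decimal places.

Sr(OH)2 is a strong base (each formula unit releases 2 OH-); [OH-] = 0.0378 M.
pOH = -log(0.0378) = 1.42
pH = 14.00 - 1.42 = 12.58

pH = 12.58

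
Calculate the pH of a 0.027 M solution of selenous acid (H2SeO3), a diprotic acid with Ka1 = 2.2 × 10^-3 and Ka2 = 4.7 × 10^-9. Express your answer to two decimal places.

Since Ka1 ≫ Ka2, the first ionization dominates [H+].
Ka1 = x²/(0.027 − x) = 2.2 × 10^-3
Solving the quadratic: x = (−Ka1 + √(Ka1² + 4·Ka1·C₀))/2 = 6.69 × 10^-3 M
pH = −log(6.69 × 10^-3) = 2.17

pH = 2.17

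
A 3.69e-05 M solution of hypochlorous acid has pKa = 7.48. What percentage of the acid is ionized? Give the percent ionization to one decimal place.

HOCl ⇌ OCl- + H+; let x = [H+] at equilibrium.
Ka = 10^(−7.48) = 3.31 × 10^-8
x ≈ √(Ka·C₀) = √(3.31 × 10^-8 × 3.69e-05) = 1.11 × 10^-6 M
% ionization = x/C₀ × 100% = 1.11 × 10^-6/3.69e-05 × 100% = 3.0%

3.0%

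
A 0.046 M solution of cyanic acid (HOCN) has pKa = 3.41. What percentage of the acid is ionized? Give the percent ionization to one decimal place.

HOCN ⇌ OCN- + H+; let x = [H+] at equilibrium.
Ka = 10^(−3.41) = 3.89 × 10^-4
Solve x² + 0.000389x − 1.79e-05 = 0 → x = 4.04 × 10^-3 M
% ionization = x/C₀ × 100% = 4.04 × 10^-3/0.046 × 100% = 8.8%

8.8%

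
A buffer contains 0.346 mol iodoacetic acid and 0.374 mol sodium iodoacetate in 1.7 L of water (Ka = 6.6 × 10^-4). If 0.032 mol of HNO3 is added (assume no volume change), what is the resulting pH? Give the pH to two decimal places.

Added H+ converts ICH2COO- to ICH2COOH: ICH2COOH → 0.378 mol, ICH2COO- → 0.342 mol.
pKa = −log(6.6 × 10^-4) = 3.180
pH = pKa + log([A⁻]/[HA]) = 3.180 + log(0.342/0.378) = 3.180 -0.043

pH = 3.14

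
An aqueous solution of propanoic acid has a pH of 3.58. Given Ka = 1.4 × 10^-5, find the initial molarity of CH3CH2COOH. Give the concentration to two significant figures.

C₀ = 5.2 × 10^-3 M

[H+] = 10^(-3.58) = 2.63 × 10^-4 M = x
Ka = x²/(C₀ − x) ⇒ C₀ = x + x²/Ka
C₀ = 2.63 × 10^-4 + (2.63 × 10^-4)²/(1.4 × 10^-5) = 5.20 × 10^-3 M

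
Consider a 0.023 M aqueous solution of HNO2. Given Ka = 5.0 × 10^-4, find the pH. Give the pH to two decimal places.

HNO2 ⇌ NO2- + H+
Let x = [H+] at equilibrium. Ka = x²/(0.023 − x).
x is not negligible relative to C₀; solve x² + 0.0005·x − 1.15e-05 = 0.
x = (−Ka + √(Ka² + 4·Ka·C₀))/2 = 3.15 × 10^-3 M
pH = −log(3.15 × 10^-3) = 2.50

pH = 2.50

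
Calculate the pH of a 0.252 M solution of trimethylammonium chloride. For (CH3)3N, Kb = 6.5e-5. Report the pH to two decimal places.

(CH3)3NH+ is the conjugate acid of the weak base (CH3)3N.
Ka = Kw/Kb = 1.0×10^-14 / 6.5 × 10^-5 = 1.54 × 10^-10
From the ICE table, Ka = x²/(0.252 − x) = 1.54 × 10^-10.
Since Ka ≪ C₀, x ≈ √(Ka·C₀) = 6.23 × 10^-6 M.
Check: 0.0025% ionized — well under 5%, approximation valid.
pH = −log(6.23 × 10^-6) = 5.21

pH = 5.21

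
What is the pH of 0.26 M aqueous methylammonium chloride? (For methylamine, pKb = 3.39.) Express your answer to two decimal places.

CH3NH3+ is the conjugate acid of the weak base CH3NH2.
Kb = 10^(−3.39) = 4.07 × 10^-4
Ka = Kw/Kb = 1.0×10^-14 / 4.07 × 10^-4 = 2.46 × 10^-11
Ka = x²/(0.26 − x) = 2.46 × 10^-11
Assume x ≪ 0.26: x ≈ √(2.46 × 10^-11 × 0.26) = 2.53 × 10^-6 M
Check: 0.00097% ionized — well under 5%, approximation valid.
pH = −log(2.53 × 10^-6) = 5.60

pH = 5.60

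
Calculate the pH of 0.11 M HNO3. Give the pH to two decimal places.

HNO3 is a strong acid and dissociates completely, so [H+] = 0.11 M.
pH = -log(0.11) = 0.96

pH = 0.96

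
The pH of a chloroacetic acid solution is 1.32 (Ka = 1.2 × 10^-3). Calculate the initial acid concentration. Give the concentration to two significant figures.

[H+] = 10^(-1.32) = 4.79 × 10^-2 M = x
Ka = x²/(C₀ − x) ⇒ C₀ = x + x²/Ka
C₀ = 4.79 × 10^-2 + (4.79 × 10^-2)²/(1.2 × 10^-3) = 1.96 M

C₀ = 2.0 M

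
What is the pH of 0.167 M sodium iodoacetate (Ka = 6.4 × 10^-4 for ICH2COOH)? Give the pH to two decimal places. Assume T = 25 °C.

ICH2COO- is the conjugate base of the weak acid ICH2COOH.
Kb = Kw/Ka = 1.0×10^-14 / 6.4 × 10^-4 = 1.56 × 10^-11
Kb = x²/(0.167 − x) = 1.56 × 10^-11
Neglecting x in the denominator: x = √(1.56 × 10^-11 × 0.167) = 1.61 × 10^-6 M
pOH = −log(1.61 × 10^-6) = 5.79; pH = 14.00 − 5.79 = 8.21

pH = 8.21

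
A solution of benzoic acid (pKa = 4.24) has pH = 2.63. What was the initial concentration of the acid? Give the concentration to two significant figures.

[H+] = 10^(-2.63) = 2.34 × 10^-3 M = x
Ka = 10^(−4.24) = 5.75 × 10^-5
Ka = x²/(C₀ − x) ⇒ C₀ = x + x²/Ka
C₀ = 2.34 × 10^-3 + (2.34 × 10^-3)²/(5.75 × 10^-5) = 9.76 × 10^-2 M

C₀ = 9.8 × 10^-2 M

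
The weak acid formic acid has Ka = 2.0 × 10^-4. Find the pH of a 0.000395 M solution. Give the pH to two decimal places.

HCOOH ⇌ HCOO- + H+
From the ICE table, Ka = x²/(0.000395 − x) = 2.0 × 10^-4.
Here C₀/Ka ≈ 1.97, so the small-x approximation fails. Use the quadratic:
x = (−Ka + √(Ka² + 4·Ka·C₀))/2 = 1.98 × 10^-4 M
pH = −log[H+] = −log(1.98 × 10^-4) = 3.70

pH = 3.70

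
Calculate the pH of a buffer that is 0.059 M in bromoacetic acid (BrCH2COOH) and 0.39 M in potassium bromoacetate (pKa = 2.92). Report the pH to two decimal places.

pH = 3.74

pH = pKa + log([A⁻]/[HA]) = 2.92 + log(0.39/0.059)
pH = 2.92 + (+0.820) = 3.74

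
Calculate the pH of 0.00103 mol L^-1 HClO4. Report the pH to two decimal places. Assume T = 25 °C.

pH = 2.99

HClO4 is a strong acid and dissociates completely, so [H+] = 0.00103 M.
pH = -log(0.00103) = 2.99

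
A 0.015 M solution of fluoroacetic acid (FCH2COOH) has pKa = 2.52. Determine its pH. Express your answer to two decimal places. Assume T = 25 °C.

pH = 2.27

FCH2COOH ⇌ FCH2COO- + H+
Ka = 10^(−2.52) = 3.02 × 10^-3
Ka = [H+]²/(0.015 − [H+]) = 3.02 × 10^-3
[H+] is not negligible relative to C₀; solve [H+]² + 0.00302·[H+] − 4.53e-05 = 0.
[H+] = [−0.00302 + √(0.00302² + 0.000181)]/2 = 5.39 × 10^-3 M
pH = −log(5.39 × 10^-3) = 2.27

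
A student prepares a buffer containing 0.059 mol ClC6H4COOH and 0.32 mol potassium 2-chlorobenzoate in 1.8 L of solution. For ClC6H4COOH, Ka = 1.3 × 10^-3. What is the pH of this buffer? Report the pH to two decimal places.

pH = 3.62

pKa = −log(1.3 × 10^-3) = 2.886
Using pH = pKa + log([base]/[acid]) with [base]/[acid] = 0.32/0.059:
pH = 2.886 + (+0.734) = 3.62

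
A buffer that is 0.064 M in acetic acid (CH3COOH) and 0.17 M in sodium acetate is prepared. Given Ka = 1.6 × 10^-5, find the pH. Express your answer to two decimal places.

pKa = −log(1.6 × 10^-5) = 4.796
Henderson–Hasselbalch: pH = pKa + log([CH3COO-]/[CH3COOH]) = 4.796 + log(0.17/0.064)
pH = 4.796 + (+0.424) = 5.22

pH = 5.22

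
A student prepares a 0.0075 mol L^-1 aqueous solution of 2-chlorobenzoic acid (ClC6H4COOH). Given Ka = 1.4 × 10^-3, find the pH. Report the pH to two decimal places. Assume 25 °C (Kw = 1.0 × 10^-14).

ClC6H4COOH ⇌ ClC6H4COO- + H+
From the ICE table, Ka = x²/(0.0075 − x) = 1.4 × 10^-3.
Here C₀/Ka ≈ 5.36, so the small-x approximation fails. Use the quadratic:
x = (−Ka + √(Ka² + 4·Ka·C₀))/2 = 2.62 × 10^-3 M
pH = −log[H+] = −log(2.62 × 10^-3) = 2.58

pH = 2.58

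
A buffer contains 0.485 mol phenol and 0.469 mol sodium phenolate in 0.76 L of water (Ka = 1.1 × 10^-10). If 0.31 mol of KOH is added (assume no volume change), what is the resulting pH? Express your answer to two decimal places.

After neutralization: n(C6H5OH) = 0.175 mol, n(C6H5O-) = 0.779 mol.
pKa = −log(1.1 × 10^-10) = 9.959
pH = pKa + log(n_C6H5O-/n_C6H5OH) = 9.959 + log(0.779/0.175) = 9.959 + (+0.648)

pH = 10.61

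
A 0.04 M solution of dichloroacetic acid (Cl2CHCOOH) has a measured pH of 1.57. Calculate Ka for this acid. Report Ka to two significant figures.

[H+] = 10^(-1.57) = 2.69 × 10^-2 M
At equilibrium [HA] = 0.04 − 2.69 × 10^-2 = 1.31 × 10^-2 M
Ka = [H+][A-]/[HA] = (2.69 × 10^-2)² / 1.31 × 10^-2 = 5.5 × 10^-2

Ka = 5.5 × 10^-2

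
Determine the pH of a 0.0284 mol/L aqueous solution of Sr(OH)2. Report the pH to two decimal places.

Sr(OH)2 is a strong base (each formula unit releases 2 OH-); [OH-] = 0.0568 M.
pOH = -log(0.0568) = 1.25
pH = 14.00 - 1.25 = 12.75

pH = 12.75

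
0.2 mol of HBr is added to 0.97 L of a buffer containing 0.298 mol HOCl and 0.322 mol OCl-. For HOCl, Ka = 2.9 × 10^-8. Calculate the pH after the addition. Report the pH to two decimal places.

After neutralization: n(HOCl) = 0.498 mol, n(OCl-) = 0.122 mol.
pKa = −log(2.9 × 10^-8) = 7.538
Henderson–Hasselbalch with mole ratio 0.122/0.498: pH = 7.538 + (-0.611)

pH = 6.93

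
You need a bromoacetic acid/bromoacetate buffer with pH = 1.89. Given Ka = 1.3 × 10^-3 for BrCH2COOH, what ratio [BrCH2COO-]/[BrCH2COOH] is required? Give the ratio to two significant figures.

ratio = 0.10

pKa = -log(1.3 × 10^-3) = 2.886
pH = pKa + log(r) ⇒ log(r) = 1.89 − 2.886 = -0.996
r = [BrCH2COO-]/[BrCH2COOH] = 10^(-0.996) = 0.101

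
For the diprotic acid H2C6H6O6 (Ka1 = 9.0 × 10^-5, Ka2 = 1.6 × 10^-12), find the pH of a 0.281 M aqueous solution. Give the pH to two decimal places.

pH = 2.30

Since Ka1 ≫ Ka2, the first ionization dominates [H+].
Ka1 = x²/(0.281 − x) = 9.0 × 10^-5
x ≈ √(9.0 × 10^-5 × 0.281) = 5.03 × 10^-3 M
pH = −log(5.03 × 10^-3) = 2.30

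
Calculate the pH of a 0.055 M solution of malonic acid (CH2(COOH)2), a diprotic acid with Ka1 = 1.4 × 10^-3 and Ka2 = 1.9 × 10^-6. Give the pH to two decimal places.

pH = 2.09

Since Ka1 ≫ Ka2, the first ionization dominates [H+].
Ka1 = x²/(0.055 − x) = 1.4 × 10^-3
Solving the quadratic: x = (−Ka1 + √(Ka1² + 4·Ka1·C₀))/2 = 8.10 × 10^-3 M
pH = −log(8.10 × 10^-3) = 2.09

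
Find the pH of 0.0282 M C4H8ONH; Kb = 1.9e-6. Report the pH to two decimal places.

C4H8ONH + H2O ⇌ C4H8ONH2+ + OH-
From the ICE table, Kb = [OH-]²/(0.0282 − [OH-]) = 1.9 × 10^-6.
Since Kb ≪ C₀, [OH-] ≈ √(Kb·C₀) = 2.31 × 10^-4 M.
([OH-]/C₀ = 0.82% < 5%, so the approximation holds.)
pOH = 3.64, so pH = 14.00 − pOH = 10.36

pH = 10.36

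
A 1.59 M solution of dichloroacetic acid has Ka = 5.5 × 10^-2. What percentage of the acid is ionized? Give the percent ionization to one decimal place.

Cl2CHCOOH ⇌ Cl2CHCOO- + H+; let x = [H+] at equilibrium.
Solve x² + 0.055x − 0.0874 = 0 → x = 2.69 × 10^-1 M
Fraction ionized = 2.69 × 10^-1 / 1.59 = 0.1692 → 16.9%

16.9%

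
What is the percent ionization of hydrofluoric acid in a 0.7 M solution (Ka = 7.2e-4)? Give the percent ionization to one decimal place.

HF ⇌ F- + H+; let x = [H+] at equilibrium.
x ≈ √(Ka·C₀) = √(7.2 × 10^-4 × 0.7) = 2.24 × 10^-2 M
% ionization = x/C₀ × 100% = 2.24 × 10^-2/0.7 × 100% = 3.2%

3.2%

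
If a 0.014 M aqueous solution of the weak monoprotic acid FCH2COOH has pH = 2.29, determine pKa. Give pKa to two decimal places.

[H+] = 10^(-2.29) = 5.13 × 10^-3 M
At equilibrium [HA] = 0.014 − 5.13 × 10^-3 = 8.87 × 10^-3 M
Ka = [H+][A-]/[HA] = (5.13 × 10^-3)² / 8.87 × 10^-3 = 2.97 × 10^-3
pKa = -log(2.97 × 10^-3) = 2.53

pKa = 2.53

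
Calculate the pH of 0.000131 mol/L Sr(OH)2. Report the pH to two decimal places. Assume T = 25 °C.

pH = 10.42

Sr(OH)2 is a strong base (each formula unit releases 2 OH-); [OH-] = 0.000262 M.
pOH = -log(0.000262) = 3.58
pH = 14.00 - 3.58 = 10.42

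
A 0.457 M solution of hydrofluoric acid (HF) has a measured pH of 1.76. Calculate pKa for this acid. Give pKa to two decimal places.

pKa = 3.16

[H+] = 10^(-1.76) = 1.74 × 10^-2 M
At equilibrium [HA] = 0.457 − 1.74 × 10^-2 = 4.40 × 10^-1 M
Ka = [H+][A-]/[HA] = (1.74 × 10^-2)² / 4.40 × 10^-1 = 6.88 × 10^-4
pKa = -log(6.88 × 10^-4) = 3.16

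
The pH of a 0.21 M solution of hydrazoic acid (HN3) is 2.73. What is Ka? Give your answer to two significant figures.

[H+] = 10^(-2.73) = 1.86 × 10^-3 M
At equilibrium [HA] = 0.21 − 1.86 × 10^-3 = 2.08 × 10^-1 M
Ka = [H+][A-]/[HA] = (1.86 × 10^-3)² / 2.08 × 10^-1 = 1.7 × 10^-5

Ka = 1.7 × 10^-5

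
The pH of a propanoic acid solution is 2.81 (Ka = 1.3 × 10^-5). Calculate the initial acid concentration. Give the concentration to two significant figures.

[H+] = 10^(-2.81) = 1.55 × 10^-3 M = x
Ka = x²/(C₀ − x) ⇒ C₀ = x + x²/Ka
C₀ = 1.55 × 10^-3 + (1.55 × 10^-3)²/(1.3 × 10^-5) = 1.86 × 10^-1 M

C₀ = 1.9 × 10^-1 M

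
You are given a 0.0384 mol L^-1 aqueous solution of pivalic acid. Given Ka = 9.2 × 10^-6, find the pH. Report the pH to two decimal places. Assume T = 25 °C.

(CH3)3CCOOH ⇌ (CH3)3CCOO- + H+
From the ICE table, Ka = x²/(0.0384 − x) = 9.2 × 10^-6.
Neglecting x in the denominator: x = √(9.2 × 10^-6 × 0.0384) = 5.94 × 10^-4 M
Check: 1.5% ionized — well under 5%, approximation valid.
pH = −log[H+] = −log(5.94 × 10^-4) = 3.23

pH = 3.23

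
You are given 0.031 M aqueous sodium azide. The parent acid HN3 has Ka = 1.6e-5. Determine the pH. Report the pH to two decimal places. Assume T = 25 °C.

N3- is the conjugate base of the weak acid HN3.
Kb = Kw/Ka = 1.0×10^-14 / 1.6 × 10^-5 = 6.25 × 10^-10
Let x = [OH-] at equilibrium. Kb = x²/(0.031 − x).
Neglecting x in the denominator: x = √(6.25 × 10^-10 × 0.031) = 4.40 × 10^-6 M
pOH = 5.36, so pH = 14.00 − pOH = 8.64

pH = 8.64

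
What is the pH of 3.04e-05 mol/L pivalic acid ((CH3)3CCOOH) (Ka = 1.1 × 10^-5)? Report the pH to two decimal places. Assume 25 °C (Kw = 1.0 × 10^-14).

(CH3)3CCOOH ⇌ (CH3)3CCOO- + H+
Ka = [H+]²/(3.04e-05 − [H+]) = 1.1 × 10^-5
[H+] is not negligible relative to C₀; solve [H+]² + 1.1e-05·[H+] − 3.34e-10 = 0.
[H+] = [−1.1e-05 + √(1.1e-05² + 1.34e-09)]/2 = 1.36 × 10^-5 M
pH = −log(1.36 × 10^-5) = 4.87

pH = 4.87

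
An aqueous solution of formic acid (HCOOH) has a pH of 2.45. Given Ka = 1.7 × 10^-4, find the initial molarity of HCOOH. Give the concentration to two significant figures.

[H+] = 10^(-2.45) = 3.55 × 10^-3 M = x
Ka = x²/(C₀ − x) ⇒ C₀ = x + x²/Ka
C₀ = 3.55 × 10^-3 + (3.55 × 10^-3)²/(1.7 × 10^-4) = 7.77 × 10^-2 M

C₀ = 7.8 × 10^-2 M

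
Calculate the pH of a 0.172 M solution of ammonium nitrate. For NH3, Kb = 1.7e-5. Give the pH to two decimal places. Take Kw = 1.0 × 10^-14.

pH = 5.00

NH4+ is the conjugate acid of the weak base NH3.
Ka = Kw/Kb = 1.0×10^-14 / 1.7 × 10^-5 = 5.88 × 10^-10
From the ICE table, Ka = [H+]²/(0.172 − [H+]) = 5.88 × 10^-10.
Neglecting [H+] in the denominator: [H+] = √(5.88 × 10^-10 × 0.172) = 1.01 × 10^-5 M
pH = −log(1.01 × 10^-5) = 5.00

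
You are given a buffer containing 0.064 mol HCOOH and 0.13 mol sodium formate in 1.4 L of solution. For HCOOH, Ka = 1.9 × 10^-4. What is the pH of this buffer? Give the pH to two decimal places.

pKa = −log(1.9 × 10^-4) = 3.721
Using pH = pKa + log([base]/[acid]) with [base]/[acid] = 0.13/0.064:
pH = 3.721 + (+0.308) = 4.03

pH = 4.03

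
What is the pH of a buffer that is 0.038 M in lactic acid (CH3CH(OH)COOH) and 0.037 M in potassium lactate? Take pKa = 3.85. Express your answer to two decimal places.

Henderson–Hasselbalch: pH = pKa + log([CH3CH(OH)COO-]/[CH3CH(OH)COOH]) = 3.85 + log(0.037/0.038)
pH = 3.85 + (-0.012) = 3.84

pH = 3.84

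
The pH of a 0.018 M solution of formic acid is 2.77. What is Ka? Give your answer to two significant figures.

[H+] = 10^(-2.77) = 1.70 × 10^-3 M
At equilibrium [HA] = 0.018 − 1.70 × 10^-3 = 1.63 × 10^-2 M
Ka = [H+][A-]/[HA] = (1.70 × 10^-3)² / 1.63 × 10^-2 = 1.8 × 10^-4

Ka = 1.8 × 10^-4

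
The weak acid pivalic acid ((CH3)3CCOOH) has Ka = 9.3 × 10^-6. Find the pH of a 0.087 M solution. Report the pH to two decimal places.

(CH3)3CCOOH ⇌ (CH3)3CCOO- + H+
From the ICE table, Ka = [H+]²/(0.087 − [H+]) = 9.3 × 10^-6.
Neglecting [H+] in the denominator: [H+] = √(9.3 × 10^-6 × 0.087) = 8.99 × 10^-4 M
pH = −log[H+] = −log(8.99 × 10^-4) = 3.05

pH = 3.05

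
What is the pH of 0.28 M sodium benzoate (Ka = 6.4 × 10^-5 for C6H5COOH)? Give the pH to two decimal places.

pH = 8.82

C6H5COO- is the conjugate base of the weak acid C6H5COOH.
Kb = Kw/Ka = 1.0×10^-14 / 6.4 × 10^-5 = 1.56 × 10^-10
Kb = [OH-]²/(0.28 − [OH-]) = 1.56 × 10^-10
Since Kb ≪ C₀, [OH-] ≈ √(Kb·C₀) = 6.61 × 10^-6 M.
pOH = 5.18, so pH = 14.00 − pOH = 8.82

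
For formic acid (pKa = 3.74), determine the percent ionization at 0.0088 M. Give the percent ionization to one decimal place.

13.4%

HCOOH ⇌ HCOO- + H+; let x = [H+] at equilibrium.
Ka = 10^(−3.74) = 1.82 × 10^-4
Solve x² + 0.000182x − 1.6e-06 = 0 → x = 1.18 × 10^-3 M
Fraction ionized = 1.18 × 10^-3 / 0.0088 = 0.1341 → 13.4%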